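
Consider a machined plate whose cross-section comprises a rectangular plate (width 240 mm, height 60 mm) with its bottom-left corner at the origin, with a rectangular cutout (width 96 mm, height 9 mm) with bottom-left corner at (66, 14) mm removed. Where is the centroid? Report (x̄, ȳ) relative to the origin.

x̄ = 120.38 mm, ȳ = 30.73 mm

Part | A | x̄ᵢ | ȳᵢ | A·x̄ᵢ | A·ȳᵢ
plate | 14400.00 | 120.00 | 30.00 | 1728000.00 | 432000.00
hole | -864.00 | 114.00 | 18.50 | -98496.00 | -15984.00
Σ | 13536.00 |  |  | 1629504.00 | 416016.00
x̄ = 1629504.00 / 13536.00 = 120.38 mm
ȳ = 416016.00 / 13536.00 = 30.73 mm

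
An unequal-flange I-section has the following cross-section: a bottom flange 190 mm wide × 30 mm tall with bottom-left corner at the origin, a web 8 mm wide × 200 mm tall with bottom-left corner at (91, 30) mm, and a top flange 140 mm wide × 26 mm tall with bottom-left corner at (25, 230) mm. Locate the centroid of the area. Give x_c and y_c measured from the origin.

x_c = 95.00 mm, y_c = 107.68 mm

bottom flange: A = 190 × 30 = 5700.00, centroid at (95.00, 15.00).
web: A = 8 × 200 = 1600.00, centroid at (95.00, 130.00).
top flange: A = 140 × 26 = 3640.00, centroid at (95.00, 243.00).
ΣA = 10940.00 mm², ΣAx_c = 1039300.00 mm³, ΣAy_c = 1178020.00 mm³.
x_c = 1039300.00/10940.00 = 95.00 mm; y_c = 1178020.00/10940.00 = 107.68 mm.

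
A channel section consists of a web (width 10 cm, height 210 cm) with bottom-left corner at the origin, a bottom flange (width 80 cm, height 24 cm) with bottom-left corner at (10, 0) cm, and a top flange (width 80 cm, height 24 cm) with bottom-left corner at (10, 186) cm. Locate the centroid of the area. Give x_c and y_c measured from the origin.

Part | A | x̄ᵢ | ȳᵢ | A·x̄ᵢ | A·ȳᵢ
web | 2100.00 | 5.00 | 105.00 | 10500.00 | 220500.00
bottom flange | 1920.00 | 50.00 | 12.00 | 96000.00 | 23040.00
top flange | 1920.00 | 50.00 | 198.00 | 96000.00 | 380160.00
Σ | 5940.00 |  |  | 202500.00 | 623700.00
x_c = 202500.00 / 5940.00 = 34.09 cm
y_c = 623700.00 / 5940.00 = 105.00 cm

x_c = 34.09 cm, y_c = 105.00 cm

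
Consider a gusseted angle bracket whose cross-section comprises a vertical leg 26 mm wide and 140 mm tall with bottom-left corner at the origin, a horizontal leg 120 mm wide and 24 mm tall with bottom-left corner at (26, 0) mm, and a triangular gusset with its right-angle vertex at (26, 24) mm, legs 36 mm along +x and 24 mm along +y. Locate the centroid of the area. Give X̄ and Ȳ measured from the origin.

X̄ = 44.80 mm, Ȳ = 43.61 mm

vertical leg: A = 26 × 140 = 3640.00, centroid at (13.00, 70.00).
horizontal leg: A = 120 × 24 = 2880.00, centroid at (86.00, 12.00).
gusset: A = ½·36·24 = 432.00, centroid at (38.00, 32.00).
ΣA = 6952.00 mm², ΣAX̄ = 311416.00 mm³, ΣAȲ = 303184.00 mm³.
X̄ = 311416.00/6952.00 = 44.80 mm; Ȳ = 303184.00/6952.00 = 43.61 mm.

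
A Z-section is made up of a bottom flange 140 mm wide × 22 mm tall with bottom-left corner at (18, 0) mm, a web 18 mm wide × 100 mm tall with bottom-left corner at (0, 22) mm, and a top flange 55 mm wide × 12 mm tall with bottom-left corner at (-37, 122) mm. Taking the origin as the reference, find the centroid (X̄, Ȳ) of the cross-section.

X̄ = 50.72 mm, Ȳ = 44.76 mm

Part | A | x̄ᵢ | ȳᵢ | A·x̄ᵢ | A·ȳᵢ
bottom flange | 3080.00 | 88.00 | 11.00 | 271040.00 | 33880.00
web | 1800.00 | 9.00 | 72.00 | 16200.00 | 129600.00
top flange | 660.00 | -9.50 | 128.00 | -6270.00 | 84480.00
Σ | 5540.00 |  |  | 280970.00 | 247960.00
X̄ = 280970.00 / 5540.00 = 50.72 mm
Ȳ = 247960.00 / 5540.00 = 44.76 mm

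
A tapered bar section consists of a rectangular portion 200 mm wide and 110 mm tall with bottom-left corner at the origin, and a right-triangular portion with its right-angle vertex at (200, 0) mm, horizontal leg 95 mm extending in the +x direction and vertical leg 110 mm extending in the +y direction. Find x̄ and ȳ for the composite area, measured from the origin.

Part | A | x̄ᵢ | ȳᵢ | A·x̄ᵢ | A·ȳᵢ
rectangular portion | 22000.00 | 100.00 | 55.00 | 2200000.00 | 1210000.00
triangular portion | 5225.00 | 231.67 | 36.67 | 1210458.33 | 191583.33
Σ | 27225.00 |  |  | 3410458.33 | 1401583.33
x̄ = 3410458.33 / 27225.00 = 125.27 mm
ȳ = 1401583.33 / 27225.00 = 51.48 mm

x̄ = 125.27 mm, ȳ = 51.48 mm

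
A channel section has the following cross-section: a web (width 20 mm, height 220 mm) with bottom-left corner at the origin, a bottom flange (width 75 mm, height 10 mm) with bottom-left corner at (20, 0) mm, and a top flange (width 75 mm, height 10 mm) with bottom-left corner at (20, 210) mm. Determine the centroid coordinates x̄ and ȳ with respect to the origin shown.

Part | A | x̄ᵢ | ȳᵢ | A·x̄ᵢ | A·ȳᵢ
web | 4400.00 | 10.00 | 110.00 | 44000.00 | 484000.00
bottom flange | 750.00 | 57.50 | 5.00 | 43125.00 | 3750.00
top flange | 750.00 | 57.50 | 215.00 | 43125.00 | 161250.00
Σ | 5900.00 |  |  | 130250.00 | 649000.00
x̄ = 130250.00 / 5900.00 = 22.08 mm
ȳ = 649000.00 / 5900.00 = 110.00 mm

x̄ = 22.08 mm, ȳ = 110.00 mm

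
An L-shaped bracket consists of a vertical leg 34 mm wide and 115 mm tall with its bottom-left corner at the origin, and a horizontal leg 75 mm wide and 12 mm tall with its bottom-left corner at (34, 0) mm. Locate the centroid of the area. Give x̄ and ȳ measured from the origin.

x̄ = 27.20 mm, ȳ = 47.86 mm

vertical leg: A = 34 × 115 = 3910.00, centroid at (17.00, 57.50).
horizontal leg: A = 75 × 12 = 900.00, centroid at (71.50, 6.00).
ΣA = 4810.00 mm², ΣAx̄ = 130820.00 mm³, ΣAȳ = 230225.00 mm³.
x̄ = 130820.00/4810.00 = 27.20 mm; ȳ = 230225.00/4810.00 = 47.86 mm.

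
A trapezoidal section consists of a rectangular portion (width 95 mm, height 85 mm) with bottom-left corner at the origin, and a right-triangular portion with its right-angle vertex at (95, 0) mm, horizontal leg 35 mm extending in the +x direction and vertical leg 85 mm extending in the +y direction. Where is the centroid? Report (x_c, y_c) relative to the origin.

x_c = 56.70 mm, y_c = 40.30 mm

rectangular portion: A = 95 × 85 = 8075.00, centroid at (47.50, 42.50).
triangular portion: A = ½·35·85 = 1487.50, centroid at (106.67, 28.33).
ΣA = 9562.50 mm²
ΣAx_c = (8075.00)(47.50) + (1487.50)(106.67) = 542229.17 mm³
ΣAy_c = (8075.00)(42.50) + (1487.50)(28.33) = 385333.33 mm³
x_c = 542229.17 / 9562.50 = 56.70 mm
y_c = 385333.33 / 9562.50 = 40.30 mm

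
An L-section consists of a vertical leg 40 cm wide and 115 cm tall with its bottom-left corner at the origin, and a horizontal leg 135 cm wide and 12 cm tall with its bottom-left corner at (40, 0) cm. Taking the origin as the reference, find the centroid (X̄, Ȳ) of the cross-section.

vertical leg: A = 40 × 115 = 4600.00, centroid at (20.00, 57.50).
horizontal leg: A = 135 × 12 = 1620.00, centroid at (107.50, 6.00).
ΣA = 6220.00 cm², ΣAX̄ = 266150.00 cm³, ΣAȲ = 274220.00 cm³.
X̄ = 266150.00/6220.00 = 42.79 cm; Ȳ = 274220.00/6220.00 = 44.09 cm.

X̄ = 42.79 cm, Ȳ = 44.09 cm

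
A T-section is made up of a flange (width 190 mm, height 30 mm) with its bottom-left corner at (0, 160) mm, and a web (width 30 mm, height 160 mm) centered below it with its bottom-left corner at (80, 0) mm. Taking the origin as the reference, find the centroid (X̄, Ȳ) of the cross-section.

X̄ = 95.00 mm, Ȳ = 131.57 mm

Part | A | x̄ᵢ | ȳᵢ | A·x̄ᵢ | A·ȳᵢ
web | 4800.00 | 95.00 | 80.00 | 456000.00 | 384000.00
flange | 5700.00 | 95.00 | 175.00 | 541500.00 | 997500.00
Σ | 10500.00 |  |  | 997500.00 | 1381500.00
X̄ = 997500.00 / 10500.00 = 95.00 mm
Ȳ = 1381500.00 / 10500.00 = 131.57 mm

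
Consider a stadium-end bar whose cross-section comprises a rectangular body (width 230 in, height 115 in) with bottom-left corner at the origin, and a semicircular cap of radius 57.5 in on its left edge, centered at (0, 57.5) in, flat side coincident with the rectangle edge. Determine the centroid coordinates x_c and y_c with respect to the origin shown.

x_c = 92.12 in, y_c = 57.50 in

rectangular body: A = 230 × 115 = 26450.00, centroid at (115.00, 57.50).
semicircular end: A = ½π·57.5² = 5193.45, centroid at (-24.40, 57.50).
ΣA = 31643.45 in², ΣAx_c = 2915010.42 in³, ΣAy_c = 1819498.11 in³.
x_c = 2915010.42/31643.45 = 92.12 in; y_c = 1819498.11/31643.45 = 57.50 in.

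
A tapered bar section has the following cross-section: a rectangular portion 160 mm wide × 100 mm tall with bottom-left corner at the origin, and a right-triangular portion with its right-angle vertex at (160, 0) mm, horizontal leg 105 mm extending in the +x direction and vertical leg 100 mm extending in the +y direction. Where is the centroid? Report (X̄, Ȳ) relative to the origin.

Part | A | x̄ᵢ | ȳᵢ | A·x̄ᵢ | A·ȳᵢ
rectangular portion | 16000.00 | 80.00 | 50.00 | 1280000.00 | 800000.00
triangular portion | 5250.00 | 195.00 | 33.33 | 1023750.00 | 175000.00
Σ | 21250.00 |  |  | 2303750.00 | 975000.00
X̄ = 2303750.00 / 21250.00 = 108.41 mm
Ȳ = 975000.00 / 21250.00 = 45.88 mm

X̄ = 108.41 mm, Ȳ = 45.88 mm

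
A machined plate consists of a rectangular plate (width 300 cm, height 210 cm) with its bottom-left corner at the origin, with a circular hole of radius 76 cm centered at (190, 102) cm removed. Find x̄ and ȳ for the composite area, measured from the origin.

plate: A = 300 × 210 = 63000.00, centroid at (150.00, 105.00).
hole: A = −π·76² = -18145.84, centroid at (190.00, 102.00).
ΣA = 44854.16 cm², ΣAx̄ = 6002290.56 cm³, ΣAȳ = 4764124.40 cm³.
x̄ = 6002290.56/44854.16 = 133.82 cm; ȳ = 4764124.40/44854.16 = 106.21 cm.

x̄ = 133.82 cm, ȳ = 106.21 cm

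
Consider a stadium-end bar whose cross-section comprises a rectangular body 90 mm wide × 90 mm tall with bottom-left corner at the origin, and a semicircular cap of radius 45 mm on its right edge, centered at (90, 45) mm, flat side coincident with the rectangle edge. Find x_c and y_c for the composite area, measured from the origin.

x_c = 63.07 mm, y_c = 45.00 mm

rectangular body: A = 90 × 90 = 8100.00, centroid at (45.00, 45.00).
semicircular end: A = ½π·45² = 3180.86, centroid at (109.10, 45.00).
ΣA = 11280.86 mm², ΣAx_c = 711527.63 mm³, ΣAy_c = 507638.82 mm³.
x_c = 711527.63/11280.86 = 63.07 mm; y_c = 507638.82/11280.86 = 45.00 mm.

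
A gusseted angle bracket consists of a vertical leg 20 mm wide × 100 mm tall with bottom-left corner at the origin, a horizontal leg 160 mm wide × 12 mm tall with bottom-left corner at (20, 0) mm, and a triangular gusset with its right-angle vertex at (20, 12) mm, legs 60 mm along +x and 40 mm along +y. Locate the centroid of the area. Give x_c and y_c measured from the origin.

x_c = 50.78 mm, y_c = 27.72 mm

vertical leg: A = 20 × 100 = 2000.00, centroid at (10.00, 50.00).
horizontal leg: A = 160 × 12 = 1920.00, centroid at (100.00, 6.00).
gusset: A = ½·60·40 = 1200.00, centroid at (40.00, 25.33).
ΣA = 5120.00 mm²
ΣAx_c = (2000.00)(10.00) + (1920.00)(100.00) + (1200.00)(40.00) = 260000.00 mm³
ΣAy_c = (2000.00)(50.00) + (1920.00)(6.00) + (1200.00)(25.33) = 141920.00 mm³
x_c = 260000.00 / 5120.00 = 50.78 mm
y_c = 141920.00 / 5120.00 = 27.72 mm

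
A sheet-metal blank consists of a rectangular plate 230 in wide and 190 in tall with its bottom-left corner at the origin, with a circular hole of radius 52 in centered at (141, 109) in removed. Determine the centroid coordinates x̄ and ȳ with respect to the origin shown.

x̄ = 108.73 in, ȳ = 91.62 in

Part | A | x̄ᵢ | ȳᵢ | A·x̄ᵢ | A·ȳᵢ
plate | 43700.00 | 115.00 | 95.00 | 5025500.00 | 4151500.00
hole | -8494.87 | 141.00 | 109.00 | -1197776.18 | -925940.45
Σ | 35205.13 |  |  | 3827723.82 | 3225559.55
x̄ = 3827723.82 / 35205.13 = 108.73 in
ȳ = 3225559.55 / 35205.13 = 91.62 in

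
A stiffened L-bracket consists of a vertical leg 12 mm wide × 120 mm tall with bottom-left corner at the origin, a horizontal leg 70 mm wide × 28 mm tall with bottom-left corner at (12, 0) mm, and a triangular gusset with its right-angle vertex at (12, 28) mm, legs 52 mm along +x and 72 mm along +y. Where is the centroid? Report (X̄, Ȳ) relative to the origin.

X̄ = 29.53 mm, Ȳ = 40.06 mm

vertical leg: A = 12 × 120 = 1440.00, centroid at (6.00, 60.00).
horizontal leg: A = 70 × 28 = 1960.00, centroid at (47.00, 14.00).
gusset: A = ½·52·72 = 1872.00, centroid at (29.33, 52.00).
ΣA = 5272.00 mm², ΣAX̄ = 155672.00 mm³, ΣAȲ = 211184.00 mm³.
X̄ = 155672.00/5272.00 = 29.53 mm; Ȳ = 211184.00/5272.00 = 40.06 mm.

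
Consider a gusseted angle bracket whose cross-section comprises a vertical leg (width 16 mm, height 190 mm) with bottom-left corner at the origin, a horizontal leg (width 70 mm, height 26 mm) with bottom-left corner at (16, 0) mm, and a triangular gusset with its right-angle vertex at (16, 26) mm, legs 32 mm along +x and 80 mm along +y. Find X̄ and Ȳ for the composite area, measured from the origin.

Part | A | x̄ᵢ | ȳᵢ | A·x̄ᵢ | A·ȳᵢ
vertical leg | 3040.00 | 8.00 | 95.00 | 24320.00 | 288800.00
horizontal leg | 1820.00 | 51.00 | 13.00 | 92820.00 | 23660.00
gusset | 1280.00 | 26.67 | 52.67 | 34133.33 | 67413.33
Σ | 6140.00 |  |  | 151273.33 | 379873.33
X̄ = 151273.33 / 6140.00 = 24.64 mm
Ȳ = 379873.33 / 6140.00 = 61.87 mm

X̄ = 24.64 mm, Ȳ = 61.87 mm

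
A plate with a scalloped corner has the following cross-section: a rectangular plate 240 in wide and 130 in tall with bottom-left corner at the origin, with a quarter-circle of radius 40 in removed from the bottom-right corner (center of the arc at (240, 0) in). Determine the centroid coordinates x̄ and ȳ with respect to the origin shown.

x̄ = 115.68 in, ȳ = 67.02 in

plate: A = 240 × 130 = 31200.00, centroid at (120.00, 65.00).
removed quarter-circle: A = −¼π·40² = -1256.64, centroid at (223.02, 16.98).
ΣA = 29943.36 in²
ΣAx̄ = (31200.00)(120.00) + (-1256.64)(223.02) = 3463740.44 in³
ΣAȳ = (31200.00)(65.00) + (-1256.64)(16.98) = 2006666.67 in³
x̄ = 3463740.44 / 29943.36 = 115.68 in
ȳ = 2006666.67 / 29943.36 = 67.02 in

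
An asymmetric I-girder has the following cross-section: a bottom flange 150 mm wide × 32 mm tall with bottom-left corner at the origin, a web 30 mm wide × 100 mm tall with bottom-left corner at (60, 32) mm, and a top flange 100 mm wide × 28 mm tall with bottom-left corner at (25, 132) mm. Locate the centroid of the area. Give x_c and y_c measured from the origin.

x_c = 75.00 mm, y_c = 69.02 mm

bottom flange: A = 150 × 32 = 4800.00, centroid at (75.00, 16.00).
web: A = 30 × 100 = 3000.00, centroid at (75.00, 82.00).
top flange: A = 100 × 28 = 2800.00, centroid at (75.00, 146.00).
ΣA = 10600.00 mm²
ΣAx_c = (4800.00)(75.00) + (3000.00)(75.00) + (2800.00)(75.00) = 795000.00 mm³
ΣAy_c = (4800.00)(16.00) + (3000.00)(82.00) + (2800.00)(146.00) = 731600.00 mm³
x_c = 795000.00 / 10600.00 = 75.00 mm
y_c = 731600.00 / 10600.00 = 69.02 mm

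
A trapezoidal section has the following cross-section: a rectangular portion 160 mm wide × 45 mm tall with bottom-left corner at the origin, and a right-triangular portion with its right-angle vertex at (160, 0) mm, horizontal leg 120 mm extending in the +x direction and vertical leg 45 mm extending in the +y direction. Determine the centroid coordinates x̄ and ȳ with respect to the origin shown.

x̄ = 112.73 mm, ȳ = 20.45 mm

Part | A | x̄ᵢ | ȳᵢ | A·x̄ᵢ | A·ȳᵢ
rectangular portion | 7200.00 | 80.00 | 22.50 | 576000.00 | 162000.00
triangular portion | 2700.00 | 200.00 | 15.00 | 540000.00 | 40500.00
Σ | 9900.00 |  |  | 1116000.00 | 202500.00
x̄ = 1116000.00 / 9900.00 = 112.73 mm
ȳ = 202500.00 / 9900.00 = 20.45 mm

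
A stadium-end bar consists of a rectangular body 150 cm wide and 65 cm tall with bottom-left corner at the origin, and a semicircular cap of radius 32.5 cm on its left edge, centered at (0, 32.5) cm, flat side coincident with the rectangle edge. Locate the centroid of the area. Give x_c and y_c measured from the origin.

rectangular body: A = 150 × 65 = 9750.00, centroid at (75.00, 32.50).
semicircular end: A = ½π·32.5² = 1659.15, centroid at (-13.79, 32.50).
ΣA = 11409.15 cm², ΣAx_c = 708364.58 cm³, ΣAy_c = 370797.49 cm³.
x_c = 708364.58/11409.15 = 62.09 cm; y_c = 370797.49/11409.15 = 32.50 cm.

x_c = 62.09 cm, y_c = 32.50 cm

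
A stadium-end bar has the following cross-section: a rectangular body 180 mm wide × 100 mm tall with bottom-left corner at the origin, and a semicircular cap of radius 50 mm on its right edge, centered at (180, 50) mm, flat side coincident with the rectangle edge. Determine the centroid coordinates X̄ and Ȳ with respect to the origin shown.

rectangular body: A = 180 × 100 = 18000.00, centroid at (90.00, 50.00).
semicircular end: A = ½π·50² = 3926.99, centroid at (201.22, 50.00).
ΣA = 21926.99 mm², ΣAX̄ = 2410191.68 mm³, ΣAȲ = 1096349.54 mm³.
X̄ = 2410191.68/21926.99 = 109.92 mm; Ȳ = 1096349.54/21926.99 = 50.00 mm.

X̄ = 109.92 mm, Ȳ = 50.00 mm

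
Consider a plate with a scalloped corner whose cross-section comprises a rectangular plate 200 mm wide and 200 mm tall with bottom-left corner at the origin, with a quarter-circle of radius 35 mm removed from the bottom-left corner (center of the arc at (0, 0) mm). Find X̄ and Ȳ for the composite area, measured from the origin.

plate: A = 200 × 200 = 40000.00, centroid at (100.00, 100.00).
removed quarter-circle: A = −¼π·35² = -962.11, centroid at (14.85, 14.85).
ΣA = 39037.89 mm², ΣAX̄ = 3985708.33 mm³, ΣAȲ = 3985708.33 mm³.
X̄ = 3985708.33/39037.89 = 102.10 mm; Ȳ = 3985708.33/39037.89 = 102.10 mm.

X̄ = 102.10 mm, Ȳ = 102.10 mm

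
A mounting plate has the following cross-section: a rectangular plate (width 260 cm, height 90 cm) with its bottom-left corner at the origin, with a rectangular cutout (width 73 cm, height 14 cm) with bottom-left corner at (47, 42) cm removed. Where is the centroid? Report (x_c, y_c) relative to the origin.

x_c = 132.12 cm, y_c = 44.82 cm

plate: A = 260 × 90 = 23400.00, centroid at (130.00, 45.00).
hole: A = −(73 × 14) = -1022.00, centroid at (83.50, 49.00).
ΣA = 22378.00 cm²
ΣAx_c = (23400.00)(130.00) + (-1022.00)(83.50) = 2956663.00 cm³
ΣAy_c = (23400.00)(45.00) + (-1022.00)(49.00) = 1002922.00 cm³
x_c = 2956663.00 / 22378.00 = 132.12 cm
y_c = 1002922.00 / 22378.00 = 44.82 cm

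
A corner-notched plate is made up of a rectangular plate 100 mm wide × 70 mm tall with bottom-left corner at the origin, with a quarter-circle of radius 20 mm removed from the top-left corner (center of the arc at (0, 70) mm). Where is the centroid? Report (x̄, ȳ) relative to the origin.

x̄ = 51.95 mm, ȳ = 33.75 mm

plate: A = 100 × 70 = 7000.00, centroid at (50.00, 35.00).
removed quarter-circle: A = −¼π·20² = -314.16, centroid at (8.49, 61.51).
ΣA = 6685.84 mm²
ΣAx̄ = (7000.00)(50.00) + (-314.16)(8.49) = 347333.33 mm³
ΣAȳ = (7000.00)(35.00) + (-314.16)(61.51) = 225675.52 mm³
x̄ = 347333.33 / 6685.84 = 51.95 mm
ȳ = 225675.52 / 6685.84 = 33.75 mm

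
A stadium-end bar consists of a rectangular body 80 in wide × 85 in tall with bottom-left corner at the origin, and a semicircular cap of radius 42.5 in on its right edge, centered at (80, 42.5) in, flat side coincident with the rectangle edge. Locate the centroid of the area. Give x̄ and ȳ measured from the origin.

Part | A | x̄ᵢ | ȳᵢ | A·x̄ᵢ | A·ȳᵢ
rectangular body | 6800.00 | 40.00 | 42.50 | 272000.00 | 289000.00
semicircular end | 2837.25 | 98.04 | 42.50 | 278157.15 | 120583.16
Σ | 9637.25 |  |  | 550157.15 | 409583.16
x̄ = 550157.15 / 9637.25 = 57.09 in
ȳ = 409583.16 / 9637.25 = 42.50 in

x̄ = 57.09 in, ȳ = 42.50 in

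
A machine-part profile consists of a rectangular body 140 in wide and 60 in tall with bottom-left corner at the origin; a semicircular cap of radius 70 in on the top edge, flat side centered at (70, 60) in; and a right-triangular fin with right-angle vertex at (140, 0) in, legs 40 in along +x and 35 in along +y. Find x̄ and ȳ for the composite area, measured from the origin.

x̄ = 73.47 in, ȳ = 56.60 in

rectangular body: A = 140 × 60 = 8400.00, centroid at (70.00, 30.00).
semicircular top: A = ½π·70² = 7696.90, centroid at (70.00, 89.71).
triangular fin: A = ½·40·35 = 700.00, centroid at (153.33, 11.67).
ΣA = 16796.90 in², ΣAx̄ = 1234116.47 in³, ΣAȳ = 950647.45 in³.
x̄ = 1234116.47/16796.90 = 73.47 in; ȳ = 950647.45/16796.90 = 56.60 in.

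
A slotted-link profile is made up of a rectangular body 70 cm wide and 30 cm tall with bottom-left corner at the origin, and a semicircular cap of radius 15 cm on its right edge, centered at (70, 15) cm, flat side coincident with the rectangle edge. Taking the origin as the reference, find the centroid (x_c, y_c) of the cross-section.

Part | A | x̄ᵢ | ȳᵢ | A·x̄ᵢ | A·ȳᵢ
rectangular body | 2100.00 | 35.00 | 15.00 | 73500.00 | 31500.00
semicircular end | 353.43 | 76.37 | 15.00 | 26990.04 | 5301.44
Σ | 2453.43 |  |  | 100490.04 | 36801.44
x_c = 100490.04 / 2453.43 = 40.96 cm
y_c = 36801.44 / 2453.43 = 15.00 cm

x_c = 40.96 cm, y_c = 15.00 cm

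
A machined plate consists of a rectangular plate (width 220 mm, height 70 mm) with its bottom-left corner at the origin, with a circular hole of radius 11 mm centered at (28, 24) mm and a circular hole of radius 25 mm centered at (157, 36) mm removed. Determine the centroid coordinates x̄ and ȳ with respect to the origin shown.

plate: A = 220 × 70 = 15400.00, centroid at (110.00, 35.00).
hole 1: A = −π·11² = -380.13, centroid at (28.00, 24.00).
hole 2: A = −π·25² = -1963.50, centroid at (157.00, 36.00).
ΣA = 13056.37 mm²
ΣAx̄ = (15400.00)(110.00) + (-380.13)(28.00) + (-1963.50)(157.00) = 1375087.50 mm³
ΣAȳ = (15400.00)(35.00) + (-380.13)(24.00) + (-1963.50)(36.00) = 459190.98 mm³
x̄ = 1375087.50 / 13056.37 = 105.32 mm
ȳ = 459190.98 / 13056.37 = 35.17 mm

x̄ = 105.32 mm, ȳ = 35.17 mm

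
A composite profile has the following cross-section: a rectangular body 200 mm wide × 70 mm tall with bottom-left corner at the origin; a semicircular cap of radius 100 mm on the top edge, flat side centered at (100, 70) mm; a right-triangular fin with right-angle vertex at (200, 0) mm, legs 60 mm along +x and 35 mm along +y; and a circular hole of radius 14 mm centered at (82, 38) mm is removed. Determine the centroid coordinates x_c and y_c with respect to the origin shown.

x_c = 104.55 mm, y_c = 74.48 mm

rectangular body: A = 200 × 70 = 14000.00, centroid at (100.00, 35.00).
semicircular top: A = ½π·100² = 15707.96, centroid at (100.00, 112.44).
triangular fin: A = ½·60·35 = 1050.00, centroid at (220.00, 11.67).
hole: A = −π·14² = -615.75, centroid at (82.00, 38.00).
ΣA = 30142.21 mm², ΣAx_c = 3151304.65 mm³, ΣAy_c = 2245075.51 mm³.
x_c = 3151304.65/30142.21 = 104.55 mm; y_c = 2245075.51/30142.21 = 74.48 mm.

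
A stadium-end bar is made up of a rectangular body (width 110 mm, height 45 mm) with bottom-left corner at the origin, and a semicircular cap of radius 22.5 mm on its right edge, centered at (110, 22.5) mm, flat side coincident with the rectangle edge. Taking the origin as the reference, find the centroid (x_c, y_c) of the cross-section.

rectangular body: A = 110 × 45 = 4950.00, centroid at (55.00, 22.50).
semicircular end: A = ½π·22.5² = 795.22, centroid at (119.55, 22.50).
ΣA = 5745.22 mm², ΣAx_c = 367317.47 mm³, ΣAy_c = 129267.35 mm³.
x_c = 367317.47/5745.22 = 63.93 mm; y_c = 129267.35/5745.22 = 22.50 mm.

x_c = 63.93 mm, y_c = 22.50 mm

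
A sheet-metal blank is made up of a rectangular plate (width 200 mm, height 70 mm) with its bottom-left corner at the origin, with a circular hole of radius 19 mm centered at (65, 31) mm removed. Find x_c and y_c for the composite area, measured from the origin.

plate: A = 200 × 70 = 14000.00, centroid at (100.00, 35.00).
hole: A = −π·19² = -1134.11, centroid at (65.00, 31.00).
ΣA = 12865.89 mm²
ΣAx_c = (14000.00)(100.00) + (-1134.11)(65.00) = 1326282.53 mm³
ΣAy_c = (14000.00)(35.00) + (-1134.11)(31.00) = 454842.44 mm³
x_c = 1326282.53 / 12865.89 = 103.09 mm
y_c = 454842.44 / 12865.89 = 35.35 mm

x_c = 103.09 mm, y_c = 35.35 mm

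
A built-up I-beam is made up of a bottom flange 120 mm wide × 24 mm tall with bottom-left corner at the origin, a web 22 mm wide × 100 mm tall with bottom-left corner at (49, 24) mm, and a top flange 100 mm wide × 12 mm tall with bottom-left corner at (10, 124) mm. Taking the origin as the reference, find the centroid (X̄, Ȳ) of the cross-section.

X̄ = 60.00 mm, Ȳ = 56.27 mm

Part | A | x̄ᵢ | ȳᵢ | A·x̄ᵢ | A·ȳᵢ
bottom flange | 2880.00 | 60.00 | 12.00 | 172800.00 | 34560.00
web | 2200.00 | 60.00 | 74.00 | 132000.00 | 162800.00
top flange | 1200.00 | 60.00 | 130.00 | 72000.00 | 156000.00
Σ | 6280.00 |  |  | 376800.00 | 353360.00
X̄ = 376800.00 / 6280.00 = 60.00 mm
Ȳ = 353360.00 / 6280.00 = 56.27 mm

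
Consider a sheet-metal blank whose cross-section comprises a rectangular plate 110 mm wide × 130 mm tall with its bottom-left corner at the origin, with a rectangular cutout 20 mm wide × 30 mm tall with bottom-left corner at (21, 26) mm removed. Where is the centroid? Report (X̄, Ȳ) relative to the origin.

X̄ = 56.05 mm, Ȳ = 66.05 mm

Part | A | x̄ᵢ | ȳᵢ | A·x̄ᵢ | A·ȳᵢ
plate | 14300.00 | 55.00 | 65.00 | 786500.00 | 929500.00
hole | -600.00 | 31.00 | 41.00 | -18600.00 | -24600.00
Σ | 13700.00 |  |  | 767900.00 | 904900.00
X̄ = 767900.00 / 13700.00 = 56.05 mm
Ȳ = 904900.00 / 13700.00 = 66.05 mm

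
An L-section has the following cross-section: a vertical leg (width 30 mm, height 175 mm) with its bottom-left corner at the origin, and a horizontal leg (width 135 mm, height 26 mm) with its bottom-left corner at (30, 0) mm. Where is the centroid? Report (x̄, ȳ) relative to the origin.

x̄ = 48.06 mm, ȳ = 57.65 mm

Part | A | x̄ᵢ | ȳᵢ | A·x̄ᵢ | A·ȳᵢ
vertical leg | 5250.00 | 15.00 | 87.50 | 78750.00 | 459375.00
horizontal leg | 3510.00 | 97.50 | 13.00 | 342225.00 | 45630.00
Σ | 8760.00 |  |  | 420975.00 | 505005.00
x̄ = 420975.00 / 8760.00 = 48.06 mm
ȳ = 505005.00 / 8760.00 = 57.65 mm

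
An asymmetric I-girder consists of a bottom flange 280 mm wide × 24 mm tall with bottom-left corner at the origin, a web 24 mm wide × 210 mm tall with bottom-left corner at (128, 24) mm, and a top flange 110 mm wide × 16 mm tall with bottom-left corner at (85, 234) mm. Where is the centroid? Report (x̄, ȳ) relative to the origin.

x̄ = 140.00 mm, ȳ = 85.56 mm

bottom flange: A = 280 × 24 = 6720.00, centroid at (140.00, 12.00).
web: A = 24 × 210 = 5040.00, centroid at (140.00, 129.00).
top flange: A = 110 × 16 = 1760.00, centroid at (140.00, 242.00).
ΣA = 13520.00 mm², ΣAx̄ = 1892800.00 mm³, ΣAȳ = 1156720.00 mm³.
x̄ = 1892800.00/13520.00 = 140.00 mm; ȳ = 1156720.00/13520.00 = 85.56 mm.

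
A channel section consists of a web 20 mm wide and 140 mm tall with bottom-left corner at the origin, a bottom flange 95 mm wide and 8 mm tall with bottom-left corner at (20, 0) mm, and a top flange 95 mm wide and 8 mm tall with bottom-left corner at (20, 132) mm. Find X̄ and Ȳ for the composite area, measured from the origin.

X̄ = 30.23 mm, Ȳ = 70.00 mm

web: A = 20 × 140 = 2800.00, centroid at (10.00, 70.00).
bottom flange: A = 95 × 8 = 760.00, centroid at (67.50, 4.00).
top flange: A = 95 × 8 = 760.00, centroid at (67.50, 136.00).
ΣA = 4320.00 mm²
ΣAX̄ = (2800.00)(10.00) + (760.00)(67.50) + (760.00)(67.50) = 130600.00 mm³
ΣAȲ = (2800.00)(70.00) + (760.00)(4.00) + (760.00)(136.00) = 302400.00 mm³
X̄ = 130600.00 / 4320.00 = 30.23 mm
Ȳ = 302400.00 / 4320.00 = 70.00 mm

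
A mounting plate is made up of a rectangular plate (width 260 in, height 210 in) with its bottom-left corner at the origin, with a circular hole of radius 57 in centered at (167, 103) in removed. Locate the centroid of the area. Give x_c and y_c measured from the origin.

plate: A = 260 × 210 = 54600.00, centroid at (130.00, 105.00).
hole: A = −π·57² = -10207.03, centroid at (167.00, 103.00).
ΣA = 44392.97 in², ΣAx_c = 5393425.23 in³, ΣAy_c = 4681675.44 in³.
x_c = 5393425.23/44392.97 = 121.49 in; y_c = 4681675.44/44392.97 = 105.46 in.

x_c = 121.49 in, y_c = 105.46 in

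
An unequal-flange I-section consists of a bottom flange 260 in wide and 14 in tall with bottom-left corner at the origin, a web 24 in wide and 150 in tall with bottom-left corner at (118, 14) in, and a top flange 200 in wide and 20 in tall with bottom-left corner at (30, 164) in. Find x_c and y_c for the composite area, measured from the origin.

x_c = 130.00 in, y_c = 92.69 in

bottom flange: A = 260 × 14 = 3640.00, centroid at (130.00, 7.00).
web: A = 24 × 150 = 3600.00, centroid at (130.00, 89.00).
top flange: A = 200 × 20 = 4000.00, centroid at (130.00, 174.00).
ΣA = 11240.00 in²
ΣAx_c = (3640.00)(130.00) + (3600.00)(130.00) + (4000.00)(130.00) = 1461200.00 in³
ΣAy_c = (3640.00)(7.00) + (3600.00)(89.00) + (4000.00)(174.00) = 1041880.00 in³
x_c = 1461200.00 / 11240.00 = 130.00 in
y_c = 1041880.00 / 11240.00 = 92.69 in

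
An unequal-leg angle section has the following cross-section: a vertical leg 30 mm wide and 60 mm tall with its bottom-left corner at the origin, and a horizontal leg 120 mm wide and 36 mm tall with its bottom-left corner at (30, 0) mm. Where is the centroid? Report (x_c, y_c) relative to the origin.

vertical leg: A = 30 × 60 = 1800.00, centroid at (15.00, 30.00).
horizontal leg: A = 120 × 36 = 4320.00, centroid at (90.00, 18.00).
ΣA = 6120.00 mm², ΣAx_c = 415800.00 mm³, ΣAy_c = 131760.00 mm³.
x_c = 415800.00/6120.00 = 67.94 mm; y_c = 131760.00/6120.00 = 21.53 mm.

x_c = 67.94 mm, y_c = 21.53 mm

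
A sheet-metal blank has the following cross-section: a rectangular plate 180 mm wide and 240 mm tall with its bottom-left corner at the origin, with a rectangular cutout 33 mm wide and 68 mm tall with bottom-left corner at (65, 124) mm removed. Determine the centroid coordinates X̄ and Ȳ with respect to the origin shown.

plate: A = 180 × 240 = 43200.00, centroid at (90.00, 120.00).
hole: A = −(33 × 68) = -2244.00, centroid at (81.50, 158.00).
ΣA = 40956.00 mm², ΣAX̄ = 3705114.00 mm³, ΣAȲ = 4829448.00 mm³.
X̄ = 3705114.00/40956.00 = 90.47 mm; Ȳ = 4829448.00/40956.00 = 117.92 mm.

X̄ = 90.47 mm, Ȳ = 117.92 mm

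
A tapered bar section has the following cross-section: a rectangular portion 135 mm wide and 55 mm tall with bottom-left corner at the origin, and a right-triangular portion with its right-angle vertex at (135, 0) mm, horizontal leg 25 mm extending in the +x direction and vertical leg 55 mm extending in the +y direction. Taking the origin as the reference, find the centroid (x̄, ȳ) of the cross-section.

rectangular portion: A = 135 × 55 = 7425.00, centroid at (67.50, 27.50).
triangular portion: A = ½·25·55 = 687.50, centroid at (143.33, 18.33).
ΣA = 8112.50 mm², ΣAx̄ = 599729.17 mm³, ΣAȳ = 216791.67 mm³.
x̄ = 599729.17/8112.50 = 73.93 mm; ȳ = 216791.67/8112.50 = 26.72 mm.

x̄ = 73.93 mm, ȳ = 26.72 mm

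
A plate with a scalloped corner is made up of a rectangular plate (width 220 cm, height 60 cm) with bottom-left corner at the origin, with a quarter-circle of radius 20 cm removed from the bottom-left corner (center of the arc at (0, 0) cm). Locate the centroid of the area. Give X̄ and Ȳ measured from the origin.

X̄ = 112.47 cm, Ȳ = 30.52 cm

plate: A = 220 × 60 = 13200.00, centroid at (110.00, 30.00).
removed quarter-circle: A = −¼π·20² = -314.16, centroid at (8.49, 8.49).
ΣA = 12885.84 cm²
ΣAX̄ = (13200.00)(110.00) + (-314.16)(8.49) = 1449333.33 cm³
ΣAȲ = (13200.00)(30.00) + (-314.16)(8.49) = 393333.33 cm³
X̄ = 1449333.33 / 12885.84 = 112.47 cm
Ȳ = 393333.33 / 12885.84 = 30.52 cm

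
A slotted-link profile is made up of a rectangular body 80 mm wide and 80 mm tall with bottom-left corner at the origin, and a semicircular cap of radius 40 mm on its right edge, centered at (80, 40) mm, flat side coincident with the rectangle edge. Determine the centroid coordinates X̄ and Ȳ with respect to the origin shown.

X̄ = 56.07 mm, Ȳ = 40.00 mm

Part | A | x̄ᵢ | ȳᵢ | A·x̄ᵢ | A·ȳᵢ
rectangular body | 6400.00 | 40.00 | 40.00 | 256000.00 | 256000.00
semicircular end | 2513.27 | 96.98 | 40.00 | 243728.60 | 100530.96
Σ | 8913.27 |  |  | 499728.60 | 356530.96
X̄ = 499728.60 / 8913.27 = 56.07 mm
Ȳ = 356530.96 / 8913.27 = 40.00 mm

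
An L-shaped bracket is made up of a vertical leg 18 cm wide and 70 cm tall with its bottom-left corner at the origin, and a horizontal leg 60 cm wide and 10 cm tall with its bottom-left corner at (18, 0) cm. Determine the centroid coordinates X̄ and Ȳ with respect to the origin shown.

Part | A | x̄ᵢ | ȳᵢ | A·x̄ᵢ | A·ȳᵢ
vertical leg | 1260.00 | 9.00 | 35.00 | 11340.00 | 44100.00
horizontal leg | 600.00 | 48.00 | 5.00 | 28800.00 | 3000.00
Σ | 1860.00 |  |  | 40140.00 | 47100.00
X̄ = 40140.00 / 1860.00 = 21.58 cm
Ȳ = 47100.00 / 1860.00 = 25.32 cm

X̄ = 21.58 cm, Ȳ = 25.32 cm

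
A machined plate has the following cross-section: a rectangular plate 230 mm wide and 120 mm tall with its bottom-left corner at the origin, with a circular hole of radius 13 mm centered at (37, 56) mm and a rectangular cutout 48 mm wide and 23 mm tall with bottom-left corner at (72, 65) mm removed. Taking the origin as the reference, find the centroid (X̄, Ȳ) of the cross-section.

plate: A = 230 × 120 = 27600.00, centroid at (115.00, 60.00).
hole 1: A = −π·13² = -530.93, centroid at (37.00, 56.00).
hole 2: A = −(48 × 23) = -1104.00, centroid at (96.00, 76.50).
ΣA = 25965.07 mm², ΣAX̄ = 3048371.62 mm³, ΣAȲ = 1541811.97 mm³.
X̄ = 3048371.62/25965.07 = 117.40 mm; Ȳ = 1541811.97/25965.07 = 59.38 mm.

X̄ = 117.40 mm, Ȳ = 59.38 mm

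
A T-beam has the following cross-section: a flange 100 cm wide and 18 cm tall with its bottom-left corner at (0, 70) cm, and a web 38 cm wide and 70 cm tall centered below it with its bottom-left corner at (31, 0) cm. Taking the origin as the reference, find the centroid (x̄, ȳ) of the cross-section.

Part | A | x̄ᵢ | ȳᵢ | A·x̄ᵢ | A·ȳᵢ
web | 2660.00 | 50.00 | 35.00 | 133000.00 | 93100.00
flange | 1800.00 | 50.00 | 79.00 | 90000.00 | 142200.00
Σ | 4460.00 |  |  | 223000.00 | 235300.00
x̄ = 223000.00 / 4460.00 = 50.00 cm
ȳ = 235300.00 / 4460.00 = 52.76 cm

x̄ = 50.00 cm, ȳ = 52.76 cm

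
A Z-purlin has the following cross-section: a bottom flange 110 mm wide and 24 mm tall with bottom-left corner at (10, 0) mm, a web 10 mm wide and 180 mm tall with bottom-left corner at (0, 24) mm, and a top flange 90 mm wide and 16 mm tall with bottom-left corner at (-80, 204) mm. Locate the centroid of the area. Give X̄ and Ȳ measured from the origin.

X̄ = 22.14 mm, Ȳ = 92.20 mm

bottom flange: A = 110 × 24 = 2640.00, centroid at (65.00, 12.00).
web: A = 10 × 180 = 1800.00, centroid at (5.00, 114.00).
top flange: A = 90 × 16 = 1440.00, centroid at (-35.00, 212.00).
ΣA = 5880.00 mm², ΣAX̄ = 130200.00 mm³, ΣAȲ = 542160.00 mm³.
X̄ = 130200.00/5880.00 = 22.14 mm; Ȳ = 542160.00/5880.00 = 92.20 mm.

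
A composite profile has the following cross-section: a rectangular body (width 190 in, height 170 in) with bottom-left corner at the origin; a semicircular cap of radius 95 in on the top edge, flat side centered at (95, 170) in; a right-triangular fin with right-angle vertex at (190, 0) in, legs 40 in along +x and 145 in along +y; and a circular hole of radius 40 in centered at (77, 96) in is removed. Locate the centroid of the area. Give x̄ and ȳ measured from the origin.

Part | A | x̄ᵢ | ȳᵢ | A·x̄ᵢ | A·ȳᵢ
rectangular body | 32300.00 | 95.00 | 85.00 | 3068500.00 | 2745500.00
semicircular top | 14176.44 | 95.00 | 210.32 | 1346761.50 | 2981577.60
triangular fin | 2900.00 | 203.33 | 48.33 | 589666.67 | 140166.67
hole | -5026.55 | 77.00 | 96.00 | -387044.21 | -482548.63
Σ | 44349.89 |  |  | 4617883.95 | 5384695.63
x̄ = 4617883.95 / 44349.89 = 104.12 in
ȳ = 5384695.63 / 44349.89 = 121.41 in

x̄ = 104.12 in, ȳ = 121.41 in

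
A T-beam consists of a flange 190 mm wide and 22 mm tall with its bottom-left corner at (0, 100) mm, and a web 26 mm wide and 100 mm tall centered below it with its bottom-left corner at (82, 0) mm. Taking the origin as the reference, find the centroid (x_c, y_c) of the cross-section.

x_c = 95.00 mm, y_c = 87.61 mm

web: A = 26 × 100 = 2600.00, centroid at (95.00, 50.00).
flange: A = 190 × 22 = 4180.00, centroid at (95.00, 111.00).
ΣA = 6780.00 mm², ΣAx_c = 644100.00 mm³, ΣAy_c = 593980.00 mm³.
x_c = 644100.00/6780.00 = 95.00 mm; y_c = 593980.00/6780.00 = 87.61 mm.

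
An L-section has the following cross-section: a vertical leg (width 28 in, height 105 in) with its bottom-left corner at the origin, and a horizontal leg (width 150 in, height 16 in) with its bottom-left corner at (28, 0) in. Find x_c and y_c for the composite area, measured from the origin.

vertical leg: A = 28 × 105 = 2940.00, centroid at (14.00, 52.50).
horizontal leg: A = 150 × 16 = 2400.00, centroid at (103.00, 8.00).
ΣA = 5340.00 in²
ΣAx_c = (2940.00)(14.00) + (2400.00)(103.00) = 288360.00 in³
ΣAy_c = (2940.00)(52.50) + (2400.00)(8.00) = 173550.00 in³
x_c = 288360.00 / 5340.00 = 54.00 in
y_c = 173550.00 / 5340.00 = 32.50 in

x_c = 54.00 in, y_c = 32.50 in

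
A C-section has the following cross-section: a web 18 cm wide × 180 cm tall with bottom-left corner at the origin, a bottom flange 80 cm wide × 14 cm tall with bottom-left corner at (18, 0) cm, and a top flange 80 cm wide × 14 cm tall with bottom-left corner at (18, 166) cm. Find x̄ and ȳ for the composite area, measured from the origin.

Part | A | x̄ᵢ | ȳᵢ | A·x̄ᵢ | A·ȳᵢ
web | 3240.00 | 9.00 | 90.00 | 29160.00 | 291600.00
bottom flange | 1120.00 | 58.00 | 7.00 | 64960.00 | 7840.00
top flange | 1120.00 | 58.00 | 173.00 | 64960.00 | 193760.00
Σ | 5480.00 |  |  | 159080.00 | 493200.00
x̄ = 159080.00 / 5480.00 = 29.03 cm
ȳ = 493200.00 / 5480.00 = 90.00 cm

x̄ = 29.03 cm, ȳ = 90.00 cm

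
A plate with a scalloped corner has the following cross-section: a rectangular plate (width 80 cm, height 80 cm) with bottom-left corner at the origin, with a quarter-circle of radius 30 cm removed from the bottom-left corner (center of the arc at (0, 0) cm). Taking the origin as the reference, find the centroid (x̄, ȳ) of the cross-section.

plate: A = 80 × 80 = 6400.00, centroid at (40.00, 40.00).
removed quarter-circle: A = −¼π·30² = -706.86, centroid at (12.73, 12.73).
ΣA = 5693.14 cm²
ΣAx̄ = (6400.00)(40.00) + (-706.86)(12.73) = 247000.00 cm³
ΣAȳ = (6400.00)(40.00) + (-706.86)(12.73) = 247000.00 cm³
x̄ = 247000.00 / 5693.14 = 43.39 cm
ȳ = 247000.00 / 5693.14 = 43.39 cm

x̄ = 43.39 cm, ȳ = 43.39 cm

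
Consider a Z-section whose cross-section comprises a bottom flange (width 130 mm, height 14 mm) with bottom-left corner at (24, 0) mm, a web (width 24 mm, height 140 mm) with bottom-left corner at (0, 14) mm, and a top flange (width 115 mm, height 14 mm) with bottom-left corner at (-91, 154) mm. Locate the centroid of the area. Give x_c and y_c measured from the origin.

bottom flange: A = 130 × 14 = 1820.00, centroid at (89.00, 7.00).
web: A = 24 × 140 = 3360.00, centroid at (12.00, 84.00).
top flange: A = 115 × 14 = 1610.00, centroid at (-33.50, 161.00).
ΣA = 6790.00 mm², ΣAx_c = 148365.00 mm³, ΣAy_c = 554190.00 mm³.
x_c = 148365.00/6790.00 = 21.85 mm; y_c = 554190.00/6790.00 = 81.62 mm.

x_c = 21.85 mm, y_c = 81.62 mm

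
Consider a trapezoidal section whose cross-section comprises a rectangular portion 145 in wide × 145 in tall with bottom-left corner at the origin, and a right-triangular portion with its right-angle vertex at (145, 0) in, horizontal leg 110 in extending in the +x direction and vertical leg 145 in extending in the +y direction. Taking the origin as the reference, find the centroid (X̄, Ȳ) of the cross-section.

Part | A | x̄ᵢ | ȳᵢ | A·x̄ᵢ | A·ȳᵢ
rectangular portion | 21025.00 | 72.50 | 72.50 | 1524312.50 | 1524312.50
triangular portion | 7975.00 | 181.67 | 48.33 | 1448791.67 | 385458.33
Σ | 29000.00 |  |  | 2973104.17 | 1909770.83
X̄ = 2973104.17 / 29000.00 = 102.52 in
Ȳ = 1909770.83 / 29000.00 = 65.85 in

X̄ = 102.52 in, Ȳ = 65.85 in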